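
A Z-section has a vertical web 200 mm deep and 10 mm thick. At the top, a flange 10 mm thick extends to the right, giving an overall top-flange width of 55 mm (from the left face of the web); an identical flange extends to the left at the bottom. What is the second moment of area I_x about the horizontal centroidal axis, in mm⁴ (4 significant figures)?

I_x ≈ 1.480 × 10⁷ mm⁴

Split into non-overlapping primitives; take the origin at the lower-left of the bounding box.
Web: 10 × 200, A = 2 000 mm², y = 100 mm, Ī = 6 666 667 mm⁴.
Top flange (beyond web): 45 × 10, A = 450 mm², y = 195 mm, Ī = 3 750 mm⁴.
Bottom flange (beyond web): 45 × 10, A = 450 mm², y = 5 mm, Ī = 3 750 mm⁴.
Centroid: ȳ = ΣA·y / ΣA = 100 mm.
Transfer each piece to the horizontal centroidal axis using Ī + A·d² with d = y − 100:
  web: d = 0 mm → contributes +6 666 667 mm⁴
  top flange (beyond web): d = 95 mm → contributes +4 065 000 mm⁴
  bottom flange (beyond web): d = -95 mm → contributes +4 065 000 mm⁴
Total I = 14 796 667 mm⁴.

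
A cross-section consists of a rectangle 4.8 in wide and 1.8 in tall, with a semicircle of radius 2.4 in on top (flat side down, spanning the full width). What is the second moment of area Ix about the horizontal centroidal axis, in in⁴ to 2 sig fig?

Decompose the section into non-overlapping parts with the origin at the bottom-left of its bounding rectangle.
Rectangular body: 4.8 × 1.8, A = 8.64 in², y = 0.9 in, Ī = 2.333 in⁴.
Semicircular cap: semicircle r = 2.4, A = 9.048 in², y = 2.819 in, Ī = 3.641 in⁴.
Centroid: ȳ = ΣA·y / ΣA = 1.881 in.
Transfer each piece to the horizontal centroidal axis using Ī + A·d² with d = y − 1.881:
  rectangular body: d = -0.9814 in → contributes +10.65 in⁴
  semicircular cap: d = 0.9372 in → contributes +11.59 in⁴
Total I = 22.24 in⁴.

Ix ≈ 22 in⁴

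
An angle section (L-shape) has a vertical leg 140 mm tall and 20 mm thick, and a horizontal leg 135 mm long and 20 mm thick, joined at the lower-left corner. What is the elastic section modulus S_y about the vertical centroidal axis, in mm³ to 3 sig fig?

S_y ≈ 8.86 × 10⁴ mm³

Decompose the section into non-overlapping parts with the origin at the bottom-left of its bounding rectangle.
Vertical leg: 20 × 140, A = 2 800 mm², x = 10 mm, Ī = 93 333 mm⁴.
Horizontal leg (remainder): 115 × 20, A = 2 300 mm², x = 77.5 mm, Ī = 2 534 792 mm⁴.
Centroid: x̄ = ΣA·x / ΣA = 40.441 mm.
Transfer each piece to the vertical centroidal axis using Ī + A·d² with d = x − 40.441:
  vertical leg: d = -30.441 mm → contributes +2 687 996 mm⁴
  horizontal leg (remainder): d = 37.059 mm → contributes +5 693 511 mm⁴
Total I = 8 381 507 mm⁴.
Extreme fibre distance c = 94.559 mm; S = I/c = 88 638 mm³.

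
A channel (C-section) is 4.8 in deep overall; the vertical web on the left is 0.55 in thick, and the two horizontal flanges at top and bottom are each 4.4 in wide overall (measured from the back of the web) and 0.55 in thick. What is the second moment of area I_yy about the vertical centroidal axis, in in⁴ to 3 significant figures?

I_yy ≈ 13.2 in⁴

Treat the section as a set of non-overlapping primitives; coordinates are from the bounding-box lower-left.
Web: 0.55 × 4.8, A = 2.64 in², x = 0.275 in, Ī = 0.06655 in⁴.
Top flange (beyond web): 3.85 × 0.55, A = 2.1175 in², x = 2.475 in, Ī = 2.6156 in⁴.
Bottom flange (beyond web): 3.85 × 0.55, A = 2.1175 in², x = 2.475 in, Ī = 2.6156 in⁴.
Centroid: x̄ = ΣA·x / ΣA = 1.6302 in.
Transfer each piece to the vertical centroidal axis using Ī + A·d² with d = x − 1.6302:
  web: d = -1.3552 in → contributes +4.9151 in⁴
  top flange (beyond web): d = 0.8448 in → contributes +4.1268 in⁴
  bottom flange (beyond web): d = 0.8448 in → contributes +4.1268 in⁴
Total I = 13.169 in⁴.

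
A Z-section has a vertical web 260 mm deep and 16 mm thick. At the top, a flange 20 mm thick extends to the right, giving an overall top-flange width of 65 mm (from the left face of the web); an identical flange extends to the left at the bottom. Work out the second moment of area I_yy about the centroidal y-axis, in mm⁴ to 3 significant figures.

I_yy ≈ 2.55 × 10⁶ mm⁴

Treat the section as a set of non-overlapping primitives; coordinates are from the bounding-box lower-left.
Web: 16 × 260, A = 4 160 mm², x = 57 mm, Ī = 88 747 mm⁴.
Top flange (beyond web): 49 × 20, A = 980 mm², x = 89.5 mm, Ī = 196 082 mm⁴.
Bottom flange (beyond web): 49 × 20, A = 980 mm², x = 24.5 mm, Ī = 196 082 mm⁴.
Centroid: x̄ = ΣA·x / ΣA = 57 mm.
Transfer each piece to the centroidal y-axis using Ī + A·d² with d = x − 57:
  web: d = 0 mm → contributes +88 747 mm⁴
  top flange (beyond web): d = 32.5 mm → contributes +1 231 207 mm⁴
  bottom flange (beyond web): d = -32.5 mm → contributes +1 231 207 mm⁴
Total I = 2 551 160 mm⁴.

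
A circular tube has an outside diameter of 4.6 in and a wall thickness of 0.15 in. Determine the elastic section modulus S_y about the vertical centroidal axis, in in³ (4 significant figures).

S_y ≈ 2.259 in³

Split into non-overlapping primitives; take the origin at the lower-left of the bounding box.
Outer circle: ⌀4.6, A = 16.619 in², x = 2.3 in, Ī = 21.9787 in⁴.
Bore (subtracted): ⌀4.3, A = 14.522 in², x = 2.3 in, Ī = 16.782 in⁴.
By symmetry the centroid is at mid-width, x̄ = 2.3 in.
All pieces are centred on the vertical centroidal axis, so I = ΣĪ (holes subtracted) = 5.19666 in⁴.
Extreme fibre distance c = 2.3 in; S = I/c = 2.25942 in³.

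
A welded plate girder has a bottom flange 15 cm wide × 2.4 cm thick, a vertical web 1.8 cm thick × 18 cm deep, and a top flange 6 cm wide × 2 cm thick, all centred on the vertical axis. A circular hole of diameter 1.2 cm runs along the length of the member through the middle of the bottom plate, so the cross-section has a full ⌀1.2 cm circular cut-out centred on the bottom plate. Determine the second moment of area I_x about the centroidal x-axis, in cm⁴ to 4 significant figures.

Split into non-overlapping primitives; take the origin at the lower-left of the bounding box.
Bottom plate: 15 × 2.4, A = 36 cm², y = 1.2 cm, Ī = 17.28 cm⁴.
Web plate: 1.8 × 18, A = 32.4 cm², y = 11.4 cm, Ī = 874.8 cm⁴.
Top plate: 6 × 2, A = 12 cm², y = 21.4 cm, Ī = 4 cm⁴.
Hole (subtracted): ⌀1.2, A = 1.13097 cm², y = 1.2 cm, Ī = 0.101788 cm⁴.
Centroid: ȳ = ΣA·y / ΣA = 8.42703 cm.
Transfer each piece to the centroidal x-axis using Ī + A·d² with d = y − 8.42703:
  bottom plate: d = -7.22703 cm → contributes +1897.56 cm⁴
  web plate: d = 2.97297 cm → contributes +1161.17 cm⁴
  top plate: d = 12.973 cm → contributes +2023.57 cm⁴
  hole: d = -7.22703 cm → contributes −59.1726 cm⁴
Total I = 5023.13 cm⁴.

I_x ≈ 5023 cm⁴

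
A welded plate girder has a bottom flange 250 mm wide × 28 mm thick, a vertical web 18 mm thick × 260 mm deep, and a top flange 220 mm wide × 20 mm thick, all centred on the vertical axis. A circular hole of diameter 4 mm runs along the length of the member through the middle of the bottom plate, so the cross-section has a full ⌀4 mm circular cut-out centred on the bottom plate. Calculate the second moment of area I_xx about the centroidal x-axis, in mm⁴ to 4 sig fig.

I_xx ≈ 2.486 × 10⁸ mm⁴

Break the section into simple shapes (no overlaps), measuring from the bottom-left corner of the bounding box.
Bottom plate: 250 × 28, A = 7 000 mm², y = 14 mm, Ī = 457 333 mm⁴.
Web plate: 18 × 260, A = 4 680 mm², y = 158 mm, Ī = 26 364 000 mm⁴.
Top plate: 220 × 20, A = 4 400 mm², y = 298 mm, Ī = 146 667 mm⁴.
Hole (subtracted): ⌀4, A = 12.5664 mm², y = 14 mm, Ī = 12.5664 mm⁴.
Centroid: ȳ = ΣA·y / ΣA = 133.715 mm.
Transfer each piece to the centroidal x-axis using Ī + A·d² with d = y − 133.715:
  bottom plate: d = -119.715 mm → contributes +100 779 851 mm⁴
  web plate: d = 24.2846 mm → contributes +29 123 981 mm⁴
  top plate: d = 164.285 mm → contributes +118 900 090 mm⁴
  hole: d = -119.715 mm → contributes −180 111 mm⁴
Total I = 248 623 811 mm⁴.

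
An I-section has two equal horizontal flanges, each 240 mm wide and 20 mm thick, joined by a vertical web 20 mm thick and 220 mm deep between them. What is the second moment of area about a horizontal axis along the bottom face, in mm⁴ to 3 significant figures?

I_base ≈ 3.93 × 10⁸ mm⁴

Split into non-overlapping primitives; take the origin at the lower-left of the bounding box.
Bottom flange: 240 × 20, A = 4 800 mm², y = 10 mm, Ī = 160 000 mm⁴.
Web: 20 × 220, A = 4 400 mm², y = 130 mm, Ī = 17 746 667 mm⁴.
Top flange: 240 × 20, A = 4 800 mm², y = 250 mm, Ī = 160 000 mm⁴.
Transfer each piece to the bottom edge using Ī + A·d² with d = y − 0:
  bottom flange: d = 10 mm → contributes +640 000 mm⁴
  web: d = 130 mm → contributes +92 106 667 mm⁴
  top flange: d = 250 mm → contributes +300 160 000 mm⁴
Total I = 392 906 667 mm⁴.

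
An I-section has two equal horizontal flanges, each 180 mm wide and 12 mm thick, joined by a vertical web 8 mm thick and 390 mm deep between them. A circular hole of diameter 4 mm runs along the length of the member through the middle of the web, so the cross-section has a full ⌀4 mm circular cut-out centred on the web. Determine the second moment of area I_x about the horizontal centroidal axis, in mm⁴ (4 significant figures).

Split into non-overlapping primitives; take the origin at the lower-left of the bounding box.
Bottom flange: 180 × 12, A = 2 160 mm², y = 6 mm, Ī = 25 920 mm⁴.
Web: 8 × 390, A = 3 120 mm², y = 207 mm, Ī = 39 546 000 mm⁴.
Top flange: 180 × 12, A = 2 160 mm², y = 408 mm, Ī = 25 920 mm⁴.
Hole (subtracted): ⌀4, A = 12.5664 mm², y = 207 mm, Ī = 12.5664 mm⁴.
By symmetry the centroid is at mid-height, ȳ = 207 mm.
Transfer each piece to the horizontal centroidal axis using Ī + A·d² with d = y − 207:
  bottom flange: d = -201 mm → contributes +87 292 080 mm⁴
  web: d = 0 mm → contributes +39 546 000 mm⁴
  top flange: d = 201 mm → contributes +87 292 080 mm⁴
  hole: d = 0 mm → contributes −12.5664 mm⁴
Total I = 214 130 147 mm⁴.

I_x ≈ 2.141 × 10⁸ mm⁴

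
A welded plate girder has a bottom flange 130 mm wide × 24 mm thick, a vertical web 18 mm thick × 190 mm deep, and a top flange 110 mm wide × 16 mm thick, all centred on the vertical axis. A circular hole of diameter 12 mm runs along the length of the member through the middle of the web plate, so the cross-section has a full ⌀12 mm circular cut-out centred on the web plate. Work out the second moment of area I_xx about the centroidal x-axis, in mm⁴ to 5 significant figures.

I_xx ≈ 6.2025 × 10⁷ mm⁴

Break the section into simple shapes (no overlaps), measuring from the bottom-left corner of the bounding box.
Bottom plate: 130 × 24, A = 3 120 mm², y = 12 mm, Ī = 149 760 mm⁴.
Web plate: 18 × 190, A = 3 420 mm², y = 119 mm, Ī = 10 288 500 mm⁴.
Top plate: 110 × 16, A = 1 760 mm², y = 222 mm, Ī = 37546.67 mm⁴.
Hole (subtracted): ⌀12, A = 113.0973 mm², y = 119 mm, Ī = 1017.876 mm⁴.
Centroid: ȳ = ΣA·y / ΣA = 100.3654 mm.
Transfer each piece to the centroidal x-axis using Ī + A·d² with d = y − 100.3654:
  bottom plate: d = -88.36536 mm → contributes +24 512 082 mm⁴
  web plate: d = 18.63464 mm → contributes +11 476 095 mm⁴
  top plate: d = 121.6346 mm → contributes +26 076 722 mm⁴
  hole: d = 18.63464 mm → contributes −40290.91 mm⁴
Total I = 62 024 608 mm⁴.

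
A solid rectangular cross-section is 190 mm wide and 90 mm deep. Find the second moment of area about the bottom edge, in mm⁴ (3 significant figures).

The section: 190 × 90, A = 17 100 mm², y = 45 mm, Ī = 11 542 500 mm⁴.
Transfer it to the bottom edge using Ī + A·d² with d = y − 0:
  the section: d = 45 mm → contributes +46 170 000 mm⁴
Total I = 46 170 000 mm⁴.

I_base ≈ 4.62 × 10⁷ mm⁴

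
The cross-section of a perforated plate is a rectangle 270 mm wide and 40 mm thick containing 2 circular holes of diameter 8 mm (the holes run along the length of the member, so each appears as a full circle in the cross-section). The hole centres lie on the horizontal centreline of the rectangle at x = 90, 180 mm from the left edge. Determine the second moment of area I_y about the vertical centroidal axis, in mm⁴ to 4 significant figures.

Treat the section as a set of non-overlapping primitives; coordinates are from the bounding-box lower-left.
Plate: 270 × 40, A = 10 800 mm², x = 135 mm, Ī = 65 610 000 mm⁴.
Hole 1 (subtracted): ⌀8, A = 50.2655 mm², x = 90 mm, Ī = 201.062 mm⁴.
Hole 2 (subtracted): ⌀8, A = 50.2655 mm², x = 180 mm, Ī = 201.062 mm⁴.
By symmetry the centroid is at mid-width, x̄ = 135 mm.
Transfer each piece to the vertical centroidal axis using Ī + A·d² with d = x − 135:
  plate: d = 0 mm → contributes +65 610 000 mm⁴
  hole 1: d = -45 mm → contributes −101 989 mm⁴
  hole 2: d = 45 mm → contributes −101 989 mm⁴
Total I = 65 406 023 mm⁴.

I_y ≈ 6.541 × 10⁷ mm⁴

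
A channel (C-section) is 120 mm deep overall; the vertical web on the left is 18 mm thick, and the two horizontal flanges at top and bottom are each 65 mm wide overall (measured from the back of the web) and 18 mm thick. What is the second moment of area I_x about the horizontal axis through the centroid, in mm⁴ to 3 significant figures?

Decompose the section into non-overlapping parts with the origin at the bottom-left of its bounding rectangle.
Web: 18 × 120, A = 2 160 mm², y = 60 mm, Ī = 2 592 000 mm⁴.
Top flange (beyond web): 47 × 18, A = 846 mm², y = 111 mm, Ī = 22 842 mm⁴.
Bottom flange (beyond web): 47 × 18, A = 846 mm², y = 9 mm, Ī = 22 842 mm⁴.
By symmetry the centroid is at mid-height, ȳ = 60 mm.
Transfer each piece to the horizontal axis through the centroid using Ī + A·d² with d = y − 60:
  web: d = 0 mm → contributes +2 592 000 mm⁴
  top flange (beyond web): d = 51 mm → contributes +2 223 288 mm⁴
  bottom flange (beyond web): d = -51 mm → contributes +2 223 288 mm⁴
Total I = 7 038 576 mm⁴.

I_x ≈ 7.04 × 10⁶ mm⁴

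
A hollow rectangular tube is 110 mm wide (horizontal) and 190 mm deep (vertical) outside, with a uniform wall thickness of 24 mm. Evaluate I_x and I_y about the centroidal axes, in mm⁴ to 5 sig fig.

Treat the section as a set of non-overlapping primitives; coordinates are from the bounding-box lower-left.
Outer rectangle: 110 × 190, A = 20 900 mm², y = 95 mm, Ī = 62 874 167 mm⁴.
Inner void (subtracted): 62 × 142, A = 8 804 mm², y = 95 mm, Ī = 14 793 655 mm⁴.
By symmetry the centroid is at mid-height, ȳ = 95 mm.
All pieces are centred on the centroidal x-axis, so I = ΣĪ (holes subtracted) = 48 080 512 mm⁴.
Repeating about the centroidal y-axis gives I_y = 18 253 952 mm⁴.

I_x ≈ 4.8081 × 10⁷ mm⁴, I_y ≈ 1.8254 × 10⁷ mm⁴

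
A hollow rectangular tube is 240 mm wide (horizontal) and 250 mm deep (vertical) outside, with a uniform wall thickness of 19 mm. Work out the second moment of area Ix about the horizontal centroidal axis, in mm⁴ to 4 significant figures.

Treat the section as a set of non-overlapping primitives; coordinates are from the bounding-box lower-left.
Outer rectangle: 240 × 250, A = 60 000 mm², y = 125 mm, Ī = 312 500 000 mm⁴.
Inner void (subtracted): 202 × 212, A = 42 824 mm², y = 125 mm, Ī = 160 390 155 mm⁴.
By symmetry the centroid is at mid-height, ȳ = 125 mm.
All pieces are centred on the horizontal centroidal axis, so I = ΣĪ (holes subtracted) = 152 109 845 mm⁴.

Ix ≈ 1.521 × 10⁸ mm⁴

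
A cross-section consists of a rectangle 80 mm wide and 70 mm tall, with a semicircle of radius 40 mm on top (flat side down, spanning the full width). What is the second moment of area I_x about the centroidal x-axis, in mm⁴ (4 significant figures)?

Split into non-overlapping primitives; take the origin at the lower-left of the bounding box.
Rectangular body: 80 × 70, A = 5 600 mm², y = 35 mm, Ī = 2 286 667 mm⁴.
Semicircular cap: semicircle r = 40, A = 2513.27 mm², y = 86.9765 mm, Ī = 280 978 mm⁴.
Centroid: ȳ = ΣA·y / ΣA = 51.1009 mm.
Transfer each piece to the centroidal x-axis using Ī + A·d² with d = y − 51.1009:
  rectangular body: d = -16.1009 mm → contributes +3 738 410 mm⁴
  semicircular cap: d = 35.8756 mm → contributes +3 515 709 mm⁴
Total I = 7 254 119 mm⁴.

I_x ≈ 7.254 × 10⁶ mm⁴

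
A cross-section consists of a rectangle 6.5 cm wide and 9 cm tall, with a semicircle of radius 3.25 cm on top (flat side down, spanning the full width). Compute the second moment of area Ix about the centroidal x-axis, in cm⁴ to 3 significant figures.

Ix ≈ 854 cm⁴

Decompose the section into non-overlapping parts with the origin at the bottom-left of its bounding rectangle.
Rectangular body: 6.5 × 9, A = 58.5 cm², y = 4.5 cm, Ī = 394.88 cm⁴.
Semicircular cap: semicircle r = 3.25, A = 16.592 cm², y = 10.379 cm, Ī = 12.245 cm⁴.
Centroid: ȳ = ΣA·y / ΣA = 5.799 cm.
Transfer each piece to the centroidal x-axis using Ī + A·d² with d = y − 5.799:
  rectangular body: d = -1.299 cm → contributes +493.59 cm⁴
  semicircular cap: d = 4.5803 cm → contributes +360.32 cm⁴
Total I = 853.92 cm⁴.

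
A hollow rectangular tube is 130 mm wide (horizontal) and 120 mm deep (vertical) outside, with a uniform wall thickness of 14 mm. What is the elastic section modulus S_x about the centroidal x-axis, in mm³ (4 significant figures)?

Decompose the section into non-overlapping parts with the origin at the bottom-left of its bounding rectangle.
Outer rectangle: 130 × 120, A = 15 600 mm², y = 60 mm, Ī = 18 720 000 mm⁴.
Inner void (subtracted): 102 × 92, A = 9 384 mm², y = 60 mm, Ī = 6 618 848 mm⁴.
By symmetry the centroid is at mid-height, ȳ = 60 mm.
All pieces are centred on the centroidal x-axis, so I = ΣĪ (holes subtracted) = 12 101 152 mm⁴.
Extreme fibre distance c = 60 mm; S = I/c = 201 686 mm³.

S_x ≈ 2.017 × 10⁵ mm³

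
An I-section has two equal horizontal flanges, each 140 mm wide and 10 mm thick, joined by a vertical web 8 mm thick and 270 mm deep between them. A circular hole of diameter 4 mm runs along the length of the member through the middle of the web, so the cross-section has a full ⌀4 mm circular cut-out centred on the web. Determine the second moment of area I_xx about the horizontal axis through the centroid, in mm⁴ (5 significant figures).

Decompose the section into non-overlapping parts with the origin at the bottom-left of its bounding rectangle.
Bottom flange: 140 × 10, A = 1 400 mm², y = 5 mm, Ī = 11666.67 mm⁴.
Web: 8 × 270, A = 2 160 mm², y = 145 mm, Ī = 13 122 000 mm⁴.
Top flange: 140 × 10, A = 1 400 mm², y = 285 mm, Ī = 11666.67 mm⁴.
Hole (subtracted): ⌀4, A = 12.56637 mm², y = 145 mm, Ī = 12.56637 mm⁴.
By symmetry the centroid is at mid-height, ȳ = 145 mm.
Transfer each piece to the horizontal axis through the centroid using Ī + A·d² with d = y − 145:
  bottom flange: d = -140 mm → contributes +27 451 667 mm⁴
  web: d = 0 mm → contributes +13 122 000 mm⁴
  top flange: d = 140 mm → contributes +27 451 667 mm⁴
  hole: d = 0 mm → contributes −12.56637 mm⁴
Total I = 68 025 321 mm⁴.

I_xx ≈ 6.8025 × 10⁷ mm⁴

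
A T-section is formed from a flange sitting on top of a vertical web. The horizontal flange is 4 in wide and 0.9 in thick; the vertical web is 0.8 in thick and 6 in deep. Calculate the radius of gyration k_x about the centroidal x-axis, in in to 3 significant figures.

k_x ≈ 2.16 in

Treat the section as a set of non-overlapping primitives; coordinates are from the bounding-box lower-left.
Flange: 4 × 0.9, A = 3.6 in², y = 6.45 in, Ī = 0.243 in⁴.
Web: 0.8 × 6, A = 4.8 in², y = 3 in, Ī = 14.4 in⁴.
Centroid: ȳ = ΣA·y / ΣA = 4.4786 in.
Transfer each piece to the centroidal x-axis using Ī + A·d² with d = y − 4.4786:
  flange: d = 1.9714 in → contributes +14.235 in⁴
  web: d = -1.4786 in → contributes +24.894 in⁴
Total I = 39.128 in⁴.
Radius of gyration: k = √(I/A) = √(39.128 / 8.4) = 2.1583 in.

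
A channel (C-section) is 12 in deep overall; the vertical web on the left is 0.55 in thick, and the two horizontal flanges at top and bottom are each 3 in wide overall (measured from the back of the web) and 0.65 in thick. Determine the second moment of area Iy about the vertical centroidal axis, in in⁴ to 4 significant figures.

Decompose the section into non-overlapping parts with the origin at the bottom-left of its bounding rectangle.
Web: 0.55 × 12, A = 6.6 in², x = 0.275 in, Ī = 0.166375 in⁴.
Top flange (beyond web): 2.45 × 0.65, A = 1.5925 in², x = 1.775 in, Ī = 0.796582 in⁴.
Bottom flange (beyond web): 2.45 × 0.65, A = 1.5925 in², x = 1.775 in, Ī = 0.796582 in⁴.
Centroid: x̄ = ΣA·x / ΣA = 0.763247 in.
Transfer each piece to the vertical centroidal axis using Ī + A·d² with d = x − 0.763247:
  web: d = -0.488247 in → contributes +1.73972 in⁴
  top flange (beyond web): d = 1.01175 in → contributes +2.42673 in⁴
  bottom flange (beyond web): d = 1.01175 in → contributes +2.42673 in⁴
Total I = 6.59319 in⁴.

Iy ≈ 6.593 in⁴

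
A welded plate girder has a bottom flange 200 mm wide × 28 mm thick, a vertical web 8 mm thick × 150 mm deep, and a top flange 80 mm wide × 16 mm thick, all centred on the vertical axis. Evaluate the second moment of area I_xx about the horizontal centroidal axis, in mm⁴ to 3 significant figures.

I_xx ≈ 3.68 × 10⁷ mm⁴

Break the section into simple shapes (no overlaps), measuring from the bottom-left corner of the bounding box.
Bottom plate: 200 × 28, A = 5 600 mm², y = 14 mm, Ī = 365 867 mm⁴.
Web plate: 8 × 150, A = 1 200 mm², y = 103 mm, Ī = 2 250 000 mm⁴.
Top plate: 80 × 16, A = 1 280 mm², y = 186 mm, Ī = 27 307 mm⁴.
Centroid: ȳ = ΣA·y / ΣA = 54.465 mm.
Transfer each piece to the horizontal centroidal axis using Ī + A·d² with d = y − 54.465:
  bottom plate: d = -40.465 mm → contributes +9 535 555 mm⁴
  web plate: d = 48.535 mm → contributes +5 076 735 mm⁴
  top plate: d = 131.53 mm → contributes +22 173 054 mm⁴
Total I = 36 785 344 mm⁴.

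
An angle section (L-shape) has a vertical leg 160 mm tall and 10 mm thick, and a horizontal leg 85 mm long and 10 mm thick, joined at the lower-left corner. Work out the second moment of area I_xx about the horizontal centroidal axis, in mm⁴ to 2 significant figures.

Decompose the section into non-overlapping parts with the origin at the bottom-left of its bounding rectangle.
Vertical leg: 10 × 160, A = 1 600 mm², y = 80 mm, Ī = 3 413 333 mm⁴.
Horizontal leg (remainder): 75 × 10, A = 750 mm², y = 5 mm, Ī = 6 250 mm⁴.
Centroid: ȳ = ΣA·y / ΣA = 56.06 mm.
Transfer each piece to the horizontal centroidal axis using Ī + A·d² with d = y − 56.06:
  vertical leg: d = 23.94 mm → contributes +4 330 038 mm⁴
  horizontal leg (remainder): d = -51.06 mm → contributes +1 961 886 mm⁴
Total I = 6 291 924 mm⁴.

I_xx ≈ 6.3 × 10⁶ mm⁴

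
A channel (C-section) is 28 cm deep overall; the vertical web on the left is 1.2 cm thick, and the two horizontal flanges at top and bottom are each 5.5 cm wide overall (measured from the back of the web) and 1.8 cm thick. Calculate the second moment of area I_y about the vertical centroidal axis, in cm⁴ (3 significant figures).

Treat the section as a set of non-overlapping primitives; coordinates are from the bounding-box lower-left.
Web: 1.2 × 28, A = 33.6 cm², x = 0.6 cm, Ī = 4.032 cm⁴.
Top flange (beyond web): 4.3 × 1.8, A = 7.74 cm², x = 3.35 cm, Ī = 11.926 cm⁴.
Bottom flange (beyond web): 4.3 × 1.8, A = 7.74 cm², x = 3.35 cm, Ī = 11.926 cm⁴.
Centroid: x̄ = ΣA·x / ΣA = 1.4674 cm.
Transfer each piece to the vertical centroidal axis using Ī + A·d² with d = x − 1.4674:
  web: d = -0.86736 cm → contributes +29.31 cm⁴
  top flange (beyond web): d = 1.8826 cm → contributes +39.359 cm⁴
  bottom flange (beyond web): d = 1.8826 cm → contributes +39.359 cm⁴
Total I = 108.03 cm⁴.

I_y ≈ 108 cm⁴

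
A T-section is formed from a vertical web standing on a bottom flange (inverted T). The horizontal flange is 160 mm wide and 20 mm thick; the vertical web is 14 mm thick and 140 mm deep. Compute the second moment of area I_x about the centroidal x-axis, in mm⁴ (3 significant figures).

I_x ≈ 1.11 × 10⁷ mm⁴

Decompose the section into non-overlapping parts with the origin at the bottom-left of its bounding rectangle.
Flange: 160 × 20, A = 3 200 mm², y = 10 mm, Ī = 106 667 mm⁴.
Web: 14 × 140, A = 1 960 mm², y = 90 mm, Ī = 3 201 333 mm⁴.
Centroid: ȳ = ΣA·y / ΣA = 40.388 mm.
Transfer each piece to the centroidal x-axis using Ī + A·d² with d = y − 40.388:
  flange: d = -30.388 mm → contributes +3 061 566 mm⁴
  web: d = 49.612 mm → contributes +8 025 659 mm⁴
Total I = 11 087 225 mm⁴.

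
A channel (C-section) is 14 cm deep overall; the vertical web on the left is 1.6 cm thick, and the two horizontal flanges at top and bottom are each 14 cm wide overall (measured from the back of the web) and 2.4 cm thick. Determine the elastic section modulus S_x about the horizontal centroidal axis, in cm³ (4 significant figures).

Decompose the section into non-overlapping parts with the origin at the bottom-left of its bounding rectangle.
Web: 1.6 × 14, A = 22.4 cm², y = 7 cm, Ī = 365.867 cm⁴.
Top flange (beyond web): 12.4 × 2.4, A = 29.76 cm², y = 12.8 cm, Ī = 14.2848 cm⁴.
Bottom flange (beyond web): 12.4 × 2.4, A = 29.76 cm², y = 1.2 cm, Ī = 14.2848 cm⁴.
By symmetry the centroid is at mid-height, ȳ = 7 cm.
Transfer each piece to the horizontal centroidal axis using Ī + A·d² with d = y − 7:
  web: d = 0 cm → contributes +365.867 cm⁴
  top flange (beyond web): d = 5.8 cm → contributes +1015.41 cm⁴
  bottom flange (beyond web): d = -5.8 cm → contributes +1015.41 cm⁴
Total I = 2396.69 cm⁴.
Extreme fibre distance c = 7 cm; S = I/c = 342.384 cm³.

S_x ≈ 342.4 cm³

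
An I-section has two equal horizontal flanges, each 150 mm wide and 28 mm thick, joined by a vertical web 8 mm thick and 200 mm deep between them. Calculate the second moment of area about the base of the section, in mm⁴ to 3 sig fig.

Split into non-overlapping primitives; take the origin at the lower-left of the bounding box.
Bottom flange: 150 × 28, A = 4 200 mm², y = 14 mm, Ī = 274 400 mm⁴.
Web: 8 × 200, A = 1 600 mm², y = 128 mm, Ī = 5 333 333 mm⁴.
Top flange: 150 × 28, A = 4 200 mm², y = 242 mm, Ī = 274 400 mm⁴.
Transfer each piece to a horizontal axis along the bottom face using Ī + A·d² with d = y − 0:
  bottom flange: d = 14 mm → contributes +1 097 600 mm⁴
  web: d = 128 mm → contributes +31 547 733 mm⁴
  top flange: d = 242 mm → contributes +246 243 200 mm⁴
Total I = 278 888 533 mm⁴.

I_base ≈ 2.79 × 10⁸ mm⁴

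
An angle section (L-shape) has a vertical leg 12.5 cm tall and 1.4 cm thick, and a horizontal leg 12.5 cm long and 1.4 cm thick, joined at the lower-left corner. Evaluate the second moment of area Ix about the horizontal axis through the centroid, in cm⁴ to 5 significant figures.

Ix ≈ 483.94 cm⁴

Break the section into simple shapes (no overlaps), measuring from the bottom-left corner of the bounding box.
Vertical leg: 1.4 × 12.5, A = 17.5 cm², y = 6.25 cm, Ī = 227.8646 cm⁴.
Horizontal leg (remainder): 11.1 × 1.4, A = 15.54 cm², y = 0.7 cm, Ī = 2.5382 cm⁴.
Centroid: ȳ = ΣA·y / ΣA = 3.639619 cm.
Transfer each piece to the horizontal axis through the centroid using Ī + A·d² with d = y − 3.639619:
  vertical leg: d = 2.610381 cm → contributes +347.1112 cm⁴
  horizontal leg (remainder): d = -2.939619 cm → contributes +136.8249 cm⁴
Total I = 483.9361 cm⁴.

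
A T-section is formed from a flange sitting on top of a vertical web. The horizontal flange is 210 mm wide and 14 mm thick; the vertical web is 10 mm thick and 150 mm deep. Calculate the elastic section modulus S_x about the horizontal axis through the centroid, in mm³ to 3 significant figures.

S_x ≈ 7.38 × 10⁴ mm³

Treat the section as a set of non-overlapping primitives; coordinates are from the bounding-box lower-left.
Flange: 210 × 14, A = 2 940 mm², y = 157 mm, Ī = 48 020 mm⁴.
Web: 10 × 150, A = 1 500 mm², y = 75 mm, Ī = 2 812 500 mm⁴.
Centroid: ȳ = ΣA·y / ΣA = 129.3 mm.
Transfer each piece to the horizontal axis through the centroid using Ī + A·d² with d = y − 129.3:
  flange: d = 27.703 mm → contributes +2 304 293 mm⁴
  web: d = -54.297 mm → contributes +7 234 795 mm⁴
Total I = 9 539 088 mm⁴.
Extreme fibre distance c = 129.3 mm; S = I/c = 73 776 mm³.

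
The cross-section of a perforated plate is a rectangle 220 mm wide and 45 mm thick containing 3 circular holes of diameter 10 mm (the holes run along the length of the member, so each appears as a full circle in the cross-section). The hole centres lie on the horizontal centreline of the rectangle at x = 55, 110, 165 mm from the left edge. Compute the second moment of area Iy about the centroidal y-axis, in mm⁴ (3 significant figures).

Iy ≈ 3.95 × 10⁷ mm⁴

Split into non-overlapping primitives; take the origin at the lower-left of the bounding box.
Plate: 220 × 45, A = 9 900 mm², x = 110 mm, Ī = 39 930 000 mm⁴.
Hole 1 (subtracted): ⌀10, A = 78.54 mm², x = 55 mm, Ī = 490.87 mm⁴.
Hole 2 (subtracted): ⌀10, A = 78.54 mm², x = 110 mm, Ī = 490.87 mm⁴.
Hole 3 (subtracted): ⌀10, A = 78.54 mm², x = 165 mm, Ī = 490.87 mm⁴.
By symmetry the centroid is at mid-width, x̄ = 110 mm.
Transfer each piece to the centroidal y-axis using Ī + A·d² with d = x − 110:
  plate: d = 0 mm → contributes +39 930 000 mm⁴
  hole 1: d = -55 mm → contributes −238 074 mm⁴
  hole 2: d = 0 mm → contributes −490.87 mm⁴
  hole 3: d = 55 mm → contributes −238 074 mm⁴
Total I = 39 453 361 mm⁴.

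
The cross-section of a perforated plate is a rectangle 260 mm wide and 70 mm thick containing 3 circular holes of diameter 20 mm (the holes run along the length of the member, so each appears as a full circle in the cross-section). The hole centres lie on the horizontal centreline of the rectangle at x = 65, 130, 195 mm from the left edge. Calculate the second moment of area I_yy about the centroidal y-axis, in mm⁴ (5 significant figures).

I_yy ≈ 9.9848 × 10⁷ mm⁴

Treat the section as a set of non-overlapping primitives; coordinates are from the bounding-box lower-left.
Plate: 260 × 70, A = 18 200 mm², x = 130 mm, Ī = 102 526 667 mm⁴.
Hole 1 (subtracted): ⌀20, A = 314.1593 mm², x = 65 mm, Ī = 7853.982 mm⁴.
Hole 2 (subtracted): ⌀20, A = 314.1593 mm², x = 130 mm, Ī = 7853.982 mm⁴.
Hole 3 (subtracted): ⌀20, A = 314.1593 mm², x = 195 mm, Ī = 7853.982 mm⁴.
By symmetry the centroid is at mid-width, x̄ = 130 mm.
Transfer each piece to the centroidal y-axis using Ī + A·d² with d = x − 130:
  plate: d = 0 mm → contributes +102 526 667 mm⁴
  hole 1: d = -65 mm → contributes −1 335 177 mm⁴
  hole 2: d = 0 mm → contributes −7853.982 mm⁴
  hole 3: d = 65 mm → contributes −1 335 177 mm⁴
Total I = 99 848 459 mm⁴.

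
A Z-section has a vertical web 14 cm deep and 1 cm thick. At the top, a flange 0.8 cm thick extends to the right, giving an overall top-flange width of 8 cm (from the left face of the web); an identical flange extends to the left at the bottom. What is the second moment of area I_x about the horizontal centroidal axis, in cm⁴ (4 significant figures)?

Decompose the section into non-overlapping parts with the origin at the bottom-left of its bounding rectangle.
Web: 1 × 14, A = 14 cm², y = 7 cm, Ī = 228.667 cm⁴.
Top flange (beyond web): 7 × 0.8, A = 5.6 cm², y = 13.6 cm, Ī = 0.298667 cm⁴.
Bottom flange (beyond web): 7 × 0.8, A = 5.6 cm², y = 0.4 cm, Ī = 0.298667 cm⁴.
Centroid: ȳ = ΣA·y / ΣA = 7 cm.
Transfer each piece to the horizontal centroidal axis using Ī + A·d² with d = y − 7:
  web: d = 0 cm → contributes +228.667 cm⁴
  top flange (beyond web): d = 6.6 cm → contributes +244.235 cm⁴
  bottom flange (beyond web): d = -6.6 cm → contributes +244.235 cm⁴
Total I = 717.136 cm⁴.

I_x ≈ 717.1 cm⁴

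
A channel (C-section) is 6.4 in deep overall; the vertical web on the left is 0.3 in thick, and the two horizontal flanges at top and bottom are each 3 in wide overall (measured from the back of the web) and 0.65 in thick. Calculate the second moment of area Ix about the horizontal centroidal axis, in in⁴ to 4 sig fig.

Ix ≈ 35.69 in⁴

Break the section into simple shapes (no overlaps), measuring from the bottom-left corner of the bounding box.
Web: 0.3 × 6.4, A = 1.92 in², y = 3.2 in, Ī = 6.5536 in⁴.
Top flange (beyond web): 2.7 × 0.65, A = 1.755 in², y = 6.075 in, Ī = 0.0617906 in⁴.
Bottom flange (beyond web): 2.7 × 0.65, A = 1.755 in², y = 0.325 in, Ī = 0.0617906 in⁴.
By symmetry the centroid is at mid-height, ȳ = 3.2 in.
Transfer each piece to the horizontal centroidal axis using Ī + A·d² with d = y − 3.2:
  web: d = 0 in → contributes +6.5536 in⁴
  top flange (beyond web): d = 2.875 in → contributes +14.568 in⁴
  bottom flange (beyond web): d = -2.875 in → contributes +14.568 in⁴
Total I = 35.6895 in⁴.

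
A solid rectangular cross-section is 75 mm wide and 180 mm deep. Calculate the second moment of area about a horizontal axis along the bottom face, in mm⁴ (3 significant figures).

The section: 75 × 180, A = 13 500 mm², y = 90 mm, Ī = 36 450 000 mm⁴.
Transfer it to the base of the section using Ī + A·d² with d = y − 0:
  the section: d = 90 mm → contributes +145 800 000 mm⁴
Total I = 145 800 000 mm⁴.

I_base ≈ 1.46 × 10⁸ mm⁴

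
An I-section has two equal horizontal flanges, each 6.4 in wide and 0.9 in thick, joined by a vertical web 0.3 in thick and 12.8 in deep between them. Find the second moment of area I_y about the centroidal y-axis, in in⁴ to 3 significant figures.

I_y ≈ 39.4 in⁴

Split into non-overlapping primitives; take the origin at the lower-left of the bounding box.
Bottom flange: 6.4 × 0.9, A = 5.76 in², x = 3.2 in, Ī = 19.661 in⁴.
Web: 0.3 × 12.8, A = 3.84 in², x = 3.2 in, Ī = 0.0288 in⁴.
Top flange: 6.4 × 0.9, A = 5.76 in², x = 3.2 in, Ī = 19.661 in⁴.
By symmetry the centroid is at mid-width, x̄ = 3.2 in.
All pieces are centred on the centroidal y-axis, so I = ΣĪ = 39.35 in⁴.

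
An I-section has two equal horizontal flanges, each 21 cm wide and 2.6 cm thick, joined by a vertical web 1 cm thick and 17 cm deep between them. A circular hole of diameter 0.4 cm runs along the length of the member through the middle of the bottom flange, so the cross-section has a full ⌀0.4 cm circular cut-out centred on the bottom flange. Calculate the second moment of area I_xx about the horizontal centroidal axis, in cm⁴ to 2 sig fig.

I_xx ≈ 1.1 × 10⁴ cm⁴

Break the section into simple shapes (no overlaps), measuring from the bottom-left corner of the bounding box.
Bottom flange: 21 × 2.6, A = 54.6 cm², y = 1.3 cm, Ī = 30.76 cm⁴.
Web: 1 × 17, A = 17 cm², y = 11.1 cm, Ī = 409.4 cm⁴.
Top flange: 21 × 2.6, A = 54.6 cm², y = 20.9 cm, Ī = 30.76 cm⁴.
Hole (subtracted): ⌀0.4, A = 0.1257 cm², y = 1.3 cm, Ī = 0.001257 cm⁴.
Centroid: ȳ = ΣA·y / ΣA = 11.11 cm.
Transfer each piece to the horizontal centroidal axis using Ī + A·d² with d = y − 11.11:
  bottom flange: d = -9.81 cm → contributes +5 285 cm⁴
  web: d = -0.009768 cm → contributes +409.4 cm⁴
  top flange: d = 9.79 cm → contributes +5 264 cm⁴
  hole: d = -9.81 cm → contributes −12.09 cm⁴
Total I = 10 946 cm⁴.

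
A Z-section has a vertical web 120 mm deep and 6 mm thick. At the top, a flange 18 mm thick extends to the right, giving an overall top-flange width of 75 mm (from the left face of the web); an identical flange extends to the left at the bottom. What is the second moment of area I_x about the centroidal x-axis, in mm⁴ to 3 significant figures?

I_x ≈ 7.39 × 10⁶ mm⁴

Decompose the section into non-overlapping parts with the origin at the bottom-left of its bounding rectangle.
Web: 6 × 120, A = 720 mm², y = 60 mm, Ī = 864 000 mm⁴.
Top flange (beyond web): 69 × 18, A = 1 242 mm², y = 111 mm, Ī = 33 534 mm⁴.
Bottom flange (beyond web): 69 × 18, A = 1 242 mm², y = 9 mm, Ī = 33 534 mm⁴.
Centroid: ȳ = ΣA·y / ΣA = 60 mm.
Transfer each piece to the centroidal x-axis using Ī + A·d² with d = y − 60:
  web: d = 0 mm → contributes +864 000 mm⁴
  top flange (beyond web): d = 51 mm → contributes +3 263 976 mm⁴
  bottom flange (beyond web): d = -51 mm → contributes +3 263 976 mm⁴
Total I = 7 391 952 mm⁴.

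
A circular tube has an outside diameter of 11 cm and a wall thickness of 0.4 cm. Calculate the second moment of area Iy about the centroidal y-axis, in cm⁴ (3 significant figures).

Iy ≈ 187 cm⁴

Break the section into simple shapes (no overlaps), measuring from the bottom-left corner of the bounding box.
Outer circle: ⌀11, A = 95.033 cm², x = 5.5 cm, Ī = 718.69 cm⁴.
Bore (subtracted): ⌀10.2, A = 81.713 cm², x = 5.5 cm, Ī = 531.34 cm⁴.
By symmetry the centroid is at mid-width, x̄ = 5.5 cm.
All pieces are centred on the centroidal y-axis, so I = ΣĪ (holes subtracted) = 187.35 cm⁴.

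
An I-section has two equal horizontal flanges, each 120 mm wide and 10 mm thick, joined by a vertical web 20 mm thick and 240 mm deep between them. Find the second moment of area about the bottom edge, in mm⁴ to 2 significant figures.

I_base ≈ 1.8 × 10⁸ mm⁴

Treat the section as a set of non-overlapping primitives; coordinates are from the bounding-box lower-left.
Bottom flange: 120 × 10, A = 1 200 mm², y = 5 mm, Ī = 10 000 mm⁴.
Web: 20 × 240, A = 4 800 mm², y = 130 mm, Ī = 23 040 000 mm⁴.
Top flange: 120 × 10, A = 1 200 mm², y = 255 mm, Ī = 10 000 mm⁴.
Transfer each piece to a horizontal axis along the bottom face using Ī + A·d² with d = y − 0:
  bottom flange: d = 5 mm → contributes +40 000 mm⁴
  web: d = 130 mm → contributes +104 160 000 mm⁴
  top flange: d = 255 mm → contributes +78 040 000 mm⁴
Total I = 182 240 000 mm⁴.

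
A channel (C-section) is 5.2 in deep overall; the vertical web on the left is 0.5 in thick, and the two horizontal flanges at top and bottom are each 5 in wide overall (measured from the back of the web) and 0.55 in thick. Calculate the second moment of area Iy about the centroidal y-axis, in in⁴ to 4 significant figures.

Iy ≈ 19.06 in⁴

Decompose the section into non-overlapping parts with the origin at the bottom-left of its bounding rectangle.
Web: 0.5 × 5.2, A = 2.6 in², x = 0.25 in, Ī = 0.0541667 in⁴.
Top flange (beyond web): 4.5 × 0.55, A = 2.475 in², x = 2.75 in, Ī = 4.17656 in⁴.
Bottom flange (beyond web): 4.5 × 0.55, A = 2.475 in², x = 2.75 in, Ī = 4.17656 in⁴.
Centroid: x̄ = ΣA·x / ΣA = 1.88907 in.
Transfer each piece to the centroidal y-axis using Ī + A·d² with d = x − 1.88907:
  web: d = -1.63907 in → contributes +7.03922 in⁴
  top flange (beyond web): d = 0.860927 in → contributes +6.01102 in⁴
  bottom flange (beyond web): d = 0.860927 in → contributes +6.01102 in⁴
Total I = 19.0613 in⁴.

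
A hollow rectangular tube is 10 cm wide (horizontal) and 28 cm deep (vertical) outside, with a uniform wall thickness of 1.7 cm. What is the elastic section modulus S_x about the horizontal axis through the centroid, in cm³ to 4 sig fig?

S_x ≈ 721.8 cm³

Split into non-overlapping primitives; take the origin at the lower-left of the bounding box.
Outer rectangle: 10 × 28, A = 280 cm², y = 14 cm, Ī = 18293.3 cm⁴.
Inner void (subtracted): 6.6 × 24.6, A = 162.36 cm², y = 14 cm, Ī = 8187.81 cm⁴.
By symmetry the centroid is at mid-height, ȳ = 14 cm.
All pieces are centred on the horizontal axis through the centroid, so I = ΣĪ (holes subtracted) = 10105.5 cm⁴.
Extreme fibre distance c = 14 cm; S = I/c = 721.823 cm³.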